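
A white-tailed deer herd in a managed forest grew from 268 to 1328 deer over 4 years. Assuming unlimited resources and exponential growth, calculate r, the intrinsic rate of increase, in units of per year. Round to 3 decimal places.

From N(t) = N₀·e^(rt): e^(r·4) = 1328/268 = 4.9552.
r·4 = ln(4.9552) = 1.6004, so r = 1.6004/4 = 0.40011.

0.400 per year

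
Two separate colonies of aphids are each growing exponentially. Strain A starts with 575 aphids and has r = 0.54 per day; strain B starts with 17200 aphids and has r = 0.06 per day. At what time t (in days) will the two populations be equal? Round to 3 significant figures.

Set 575·e^(0.54t) = 17200·e^(0.06t).
e^((0.54 − 0.06)t) = 17200/575 → e^(0.48·t) = 29.913.
0.48·t = ln(29.913) = 3.3983, so t = 3.3983/0.48 = 7.0798.

7.08 days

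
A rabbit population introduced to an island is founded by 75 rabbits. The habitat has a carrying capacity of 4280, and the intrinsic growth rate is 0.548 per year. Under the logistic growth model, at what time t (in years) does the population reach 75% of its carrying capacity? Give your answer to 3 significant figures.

9.35 years

A = (K − N₀)/N₀ = (4280 − 75)/75 = 56.067.
Solve 4280/(1 + 56.067·e^(−0.548t)) = 3210: 1 + 56.067·e^(−0.548t) = 1.3333, so e^(−0.548t) = 0.0059453.
−0.548·t = ln(0.0059453) = -5.1252, so t = 5.1252/0.548 = 9.3525.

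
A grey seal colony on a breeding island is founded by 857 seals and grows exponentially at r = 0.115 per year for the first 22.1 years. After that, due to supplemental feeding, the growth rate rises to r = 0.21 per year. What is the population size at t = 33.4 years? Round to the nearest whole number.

116767 seals

Phase 1: N(22.1) = 857·e^(0.115×22.1) = 857·e^2.542 = 10882.8.
Phase 2 runs for 33.4 − 22.1 = 11.3 years at r = 0.21.
N(33.4) = 10882.8·e^(0.21×11.3) = 10882.8·e^2.373 = 116767.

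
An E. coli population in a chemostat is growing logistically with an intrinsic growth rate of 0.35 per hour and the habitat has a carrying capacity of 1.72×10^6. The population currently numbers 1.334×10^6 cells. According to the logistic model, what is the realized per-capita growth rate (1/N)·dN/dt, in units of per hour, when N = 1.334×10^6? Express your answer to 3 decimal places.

0.079 per hour

(1/N)·dN/dt = r(1 − N/K) = 0.35 × (1 − 1.334×10^6/1.72×10^6).
= 0.35 × 0.22442 = 0.078547.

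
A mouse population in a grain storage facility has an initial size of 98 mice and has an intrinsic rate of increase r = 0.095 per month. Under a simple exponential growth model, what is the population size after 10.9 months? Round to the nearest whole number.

N(t) = N₀·e^(rt) = 98 × e^(0.095×10.9) = 98 × e^1.036.
e^1.036 ≈ 2.8165, so N ≈ 98 × 2.8165 = 276.018.

276 mice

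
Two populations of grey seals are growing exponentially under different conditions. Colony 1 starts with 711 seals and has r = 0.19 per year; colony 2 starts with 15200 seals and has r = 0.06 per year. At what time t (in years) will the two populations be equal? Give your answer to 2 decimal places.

23.56 years

Set 711·e^(0.19t) = 15200·e^(0.06t).
e^((0.19 − 0.06)t) = 15200/711 → e^(0.13·t) = 21.378.
0.13·t = ln(21.378) = 3.0624, so t = 3.0624/0.13 = 23.557.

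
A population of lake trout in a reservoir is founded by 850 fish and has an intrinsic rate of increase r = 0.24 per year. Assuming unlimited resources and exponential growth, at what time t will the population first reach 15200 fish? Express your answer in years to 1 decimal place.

Set N₀·e^(rt) = 15200: e^(0.24·t) = 15200/850 = 17.882.
0.24·t = ln(17.882) = 2.8838, so t = 2.8838/0.24 = 12.016.

12.0 years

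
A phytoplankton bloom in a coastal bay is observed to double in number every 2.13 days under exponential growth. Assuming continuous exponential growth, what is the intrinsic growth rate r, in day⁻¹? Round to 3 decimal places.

r = ln(2)/t_d = 0.6931/2.13 = 0.32542.

0.325 per day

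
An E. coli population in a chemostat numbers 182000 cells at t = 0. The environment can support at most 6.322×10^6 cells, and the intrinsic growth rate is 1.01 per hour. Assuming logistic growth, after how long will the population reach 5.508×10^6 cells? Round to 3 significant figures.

A = (K − N₀)/N₀ = (6.322×10^6 − 182000)/182000 = 33.736.
Solve 6.322×10^6/(1 + 33.736·e^(−1.01t)) = 5.508×10^6: 1 + 33.736·e^(−1.01t) = 1.1478, so e^(−1.01t) = 0.0043806.
−1.01·t = ln(0.0043806) = -5.4306, so t = 5.4306/1.01 = 5.3768.

5.38 hours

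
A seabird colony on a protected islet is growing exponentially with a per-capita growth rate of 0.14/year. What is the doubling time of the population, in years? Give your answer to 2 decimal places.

Doubling time t_d = ln(2)/r = 0.6931/0.14 = 4.9511.

4.95 years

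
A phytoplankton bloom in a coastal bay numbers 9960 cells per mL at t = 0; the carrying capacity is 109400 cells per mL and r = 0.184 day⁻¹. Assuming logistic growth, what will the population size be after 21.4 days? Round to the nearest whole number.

91576 cells per mL

A = (K − N₀)/N₀ = (109400 − 9960)/9960 = 9.9839.
N(t) = K/(1 + A·e^(−rt)) = 109400/(1 + 9.9839×e^(−0.184×21.4)).
e^(−3.938) = 0.019495; denominator = 1 + 9.9839×0.019495 = 1.1946.
N = 109400/1.1946 = 91576.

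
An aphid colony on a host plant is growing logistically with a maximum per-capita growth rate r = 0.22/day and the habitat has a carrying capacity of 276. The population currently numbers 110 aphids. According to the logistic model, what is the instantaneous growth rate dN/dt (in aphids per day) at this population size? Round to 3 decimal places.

14.555 aphids per day

dN/dt = rN(1 − N/K) = 0.22 × 110 × (1 − 110/276).
1 − 110/276 = 0.60145; dN/dt = 0.22 × 110 × 0.60145 = 14.555.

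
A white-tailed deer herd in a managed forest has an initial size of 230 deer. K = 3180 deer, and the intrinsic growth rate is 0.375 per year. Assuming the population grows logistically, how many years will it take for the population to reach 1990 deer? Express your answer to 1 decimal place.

8.2 years

A = (K − N₀)/N₀ = (3180 − 230)/230 = 12.826.
Solve 3180/(1 + 12.826·e^(−0.375t)) = 1990: 1 + 12.826·e^(−0.375t) = 1.598, so e^(−0.375t) = 0.0466229.
−0.375·t = ln(0.0466229) = -3.0657, so t = 3.0657/0.375 = 8.1751.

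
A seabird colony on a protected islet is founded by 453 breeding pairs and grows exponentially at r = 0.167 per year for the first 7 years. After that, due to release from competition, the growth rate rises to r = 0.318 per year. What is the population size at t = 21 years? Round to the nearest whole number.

Phase 1: N(7) = 453·e^(0.167×7) = 453·e^1.169 = 1458.1.
Phase 2 runs for 21 − 7 = 14 years at r = 0.318.
N(21) = 1458.1·e^(0.318×14) = 1458.1·e^4.452 = 125103.

125103 breeding pairs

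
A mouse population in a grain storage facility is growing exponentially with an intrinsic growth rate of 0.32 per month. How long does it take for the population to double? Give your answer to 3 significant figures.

2.17 months

Doubling time t_d = ln(2)/r = 0.6931/0.32 = 2.1661.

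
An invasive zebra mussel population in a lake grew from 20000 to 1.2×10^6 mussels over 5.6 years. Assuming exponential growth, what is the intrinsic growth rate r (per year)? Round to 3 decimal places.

0.731 per year

From N(t) = N₀·e^(rt): e^(r·5.6) = 1.2×10^6/20000 = 60.
r·5.6 = ln(60) = 4.0943, so r = 4.0943/5.6 = 0.73113.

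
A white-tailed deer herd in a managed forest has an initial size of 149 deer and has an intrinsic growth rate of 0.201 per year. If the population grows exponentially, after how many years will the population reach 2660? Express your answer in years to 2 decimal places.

14.34 years

Set N₀·e^(rt) = 2660: e^(0.201·t) = 2660/149 = 17.852.
0.201·t = ln(17.852) = 2.8821, so t = 2.8821/0.201 = 14.339.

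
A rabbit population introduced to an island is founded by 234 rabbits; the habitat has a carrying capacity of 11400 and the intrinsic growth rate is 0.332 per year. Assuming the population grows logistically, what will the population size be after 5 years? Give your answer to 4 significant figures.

1132 rabbits

A = (K − N₀)/N₀ = (11400 − 234)/234 = 47.718.
N(t) = K/(1 + A·e^(−rt)) = 11400/(1 + 47.718×e^(−0.332×5)).
e^(−1.66) = 0.19014; denominator = 1 + 47.718×0.19014 = 10.073.
N = 11400/10.073 = 1131.73.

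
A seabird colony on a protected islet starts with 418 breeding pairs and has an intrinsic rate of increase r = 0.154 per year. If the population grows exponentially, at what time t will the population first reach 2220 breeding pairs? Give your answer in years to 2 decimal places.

10.84 years

Set N₀·e^(rt) = 2220: e^(0.154·t) = 2220/418 = 5.311.
0.154·t = ln(5.311) = 1.6698, so t = 1.6698/0.154 = 10.843.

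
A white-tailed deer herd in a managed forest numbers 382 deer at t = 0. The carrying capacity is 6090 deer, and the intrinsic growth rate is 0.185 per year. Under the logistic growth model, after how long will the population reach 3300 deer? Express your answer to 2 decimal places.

15.52 years

A = (K − N₀)/N₀ = (6090 − 382)/382 = 14.942.
Solve 6090/(1 + 14.942·e^(−0.185t)) = 3300: 1 + 14.942·e^(−0.185t) = 1.8455, so e^(−0.185t) = 0.0565809.
−0.185·t = ln(0.0565809) = -2.8721, so t = 2.8721/0.185 = 15.525.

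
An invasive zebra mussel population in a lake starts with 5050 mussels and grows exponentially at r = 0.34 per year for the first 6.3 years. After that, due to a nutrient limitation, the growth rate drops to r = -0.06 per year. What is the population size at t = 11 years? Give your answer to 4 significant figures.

32440 mussels

Phase 1: N(6.3) = 5050·e^(0.34×6.3) = 5050·e^2.142 = 43008.1.
Phase 2 runs for 11 − 6.3 = 4.7 years at r = -0.06.
N(11) = 43008.1·e^(-0.06×4.7) = 43008.1·e^-0.282 = 32439.9.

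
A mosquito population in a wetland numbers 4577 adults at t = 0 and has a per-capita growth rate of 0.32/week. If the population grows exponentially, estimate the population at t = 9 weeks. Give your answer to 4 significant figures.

N(t) = N₀·e^(rt) = 4577 × e^(0.32×9) = 4577 × e^2.88.
e^2.88 ≈ 17.814, so N ≈ 4577 × 17.814 = 81535.9.

81540 adults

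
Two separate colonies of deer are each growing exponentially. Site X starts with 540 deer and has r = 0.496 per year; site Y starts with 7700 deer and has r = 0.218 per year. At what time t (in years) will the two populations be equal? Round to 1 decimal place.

Set 540·e^(0.496t) = 7700·e^(0.218t).
e^((0.496 − 0.218)t) = 7700/540 → e^(0.278·t) = 14.259.
0.278·t = ln(14.259) = 2.6574, so t = 2.6574/0.278 = 9.559.

9.6 years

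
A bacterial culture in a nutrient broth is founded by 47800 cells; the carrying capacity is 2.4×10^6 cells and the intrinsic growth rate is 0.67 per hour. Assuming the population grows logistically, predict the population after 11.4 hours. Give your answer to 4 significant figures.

A = (K − N₀)/N₀ = (2.4×10^6 − 47800)/47800 = 49.209.
N(t) = K/(1 + A·e^(−rt)) = 2.4×10^6/(1 + 49.209×e^(−0.67×11.4)).
e^(−7.638) = 0.00048179; denominator = 1 + 49.209×0.00048179 = 1.0237.
N = 2.4×10^6/1.0237 = 2.344417×10^6.

2344000 cells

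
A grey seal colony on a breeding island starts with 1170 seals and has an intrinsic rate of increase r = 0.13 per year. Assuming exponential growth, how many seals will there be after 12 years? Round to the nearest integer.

5568 seals

N(t) = N₀·e^(rt) = 1170 × e^(0.13×12) = 1170 × e^1.56.
e^1.56 ≈ 4.7588, so N ≈ 1170 × 4.7588 = 5567.82.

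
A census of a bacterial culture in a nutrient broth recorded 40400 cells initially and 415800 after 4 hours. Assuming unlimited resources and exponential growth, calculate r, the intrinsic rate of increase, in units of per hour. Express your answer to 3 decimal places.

0.583 per hour

From N(t) = N₀·e^(rt): e^(r·4) = 415800/40400 = 10.292.
r·4 = ln(10.292) = 2.3314, so r = 2.3314/4 = 0.58284.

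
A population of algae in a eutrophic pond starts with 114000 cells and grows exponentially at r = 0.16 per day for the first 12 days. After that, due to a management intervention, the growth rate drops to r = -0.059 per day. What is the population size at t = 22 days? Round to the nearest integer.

Phase 1: N(12) = 114000·e^(0.16×12) = 114000·e^1.92 = 777589.
Phase 2 runs for 22 − 12 = 10 days at r = -0.059.
N(22) = 777589·e^(-0.059×10) = 777589·e^-0.59 = 431039.

431039 cells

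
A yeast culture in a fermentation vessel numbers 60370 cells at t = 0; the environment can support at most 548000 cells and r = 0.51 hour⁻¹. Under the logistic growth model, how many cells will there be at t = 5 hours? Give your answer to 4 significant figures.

A = (K − N₀)/N₀ = (548000 − 60370)/60370 = 8.0774.
N(t) = K/(1 + A·e^(−rt)) = 548000/(1 + 8.0774×e^(−0.51×5)).
e^(−2.55) = 0.078082; denominator = 1 + 8.0774×0.078082 = 1.6307.
N = 548000/1.6307 = 336053.

336100 cells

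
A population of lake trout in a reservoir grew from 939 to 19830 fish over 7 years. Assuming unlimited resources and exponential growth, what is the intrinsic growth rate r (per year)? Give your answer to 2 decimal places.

From N(t) = N₀·e^(rt): e^(r·7) = 19830/939 = 21.118.
r·7 = ln(21.118) = 3.0501, so r = 3.0501/7 = 0.43573.

0.44 per year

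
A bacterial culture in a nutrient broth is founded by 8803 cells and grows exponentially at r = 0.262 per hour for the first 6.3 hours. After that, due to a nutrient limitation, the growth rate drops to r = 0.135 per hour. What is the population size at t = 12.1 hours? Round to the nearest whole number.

100353 cells

Phase 1: N(6.3) = 8803·e^(0.262×6.3) = 8803·e^1.651 = 45864.6.
Phase 2 runs for 12.1 − 6.3 = 5.8 hours at r = 0.135.
N(12.1) = 45864.6·e^(0.135×5.8) = 45864.6·e^0.783 = 100353.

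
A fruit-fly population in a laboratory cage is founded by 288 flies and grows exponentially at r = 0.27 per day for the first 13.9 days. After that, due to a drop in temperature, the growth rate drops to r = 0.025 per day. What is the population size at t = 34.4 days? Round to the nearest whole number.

20506 flies

Phase 1: N(13.9) = 288·e^(0.27×13.9) = 288·e^3.753 = 12282.9.
Phase 2 runs for 34.4 − 13.9 = 20.5 days at r = 0.025.
N(34.4) = 12282.9·e^(0.025×20.5) = 12282.9·e^0.5125 = 20505.7.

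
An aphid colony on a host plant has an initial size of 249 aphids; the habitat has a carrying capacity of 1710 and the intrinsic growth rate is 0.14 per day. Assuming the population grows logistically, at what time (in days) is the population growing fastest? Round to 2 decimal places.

12.64 days

Logistic growth is fastest at N = K/2 = 855.
A = (K − N₀)/N₀ = 5.8675. Set K/(1 + A·e^(−rt)) = K/2 → A·e^(−rt) = 1.
e^(−0.14t) = 1/5.8675 = 0.170431, so t = ln(5.8675)/0.14 = 1.7694/0.14 = 12.639.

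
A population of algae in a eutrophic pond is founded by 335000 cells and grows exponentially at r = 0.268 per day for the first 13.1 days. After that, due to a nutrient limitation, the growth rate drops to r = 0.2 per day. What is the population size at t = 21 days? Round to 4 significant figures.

54440000 cells

Phase 1: N(13.1) = 335000·e^(0.268×13.1) = 335000·e^3.511 = 1.121414×10^7.
Phase 2 runs for 21 − 13.1 = 7.9 days at r = 0.2.
N(21) = 1.121414×10^7·e^(0.2×7.9) = 1.121414×10^7·e^1.58 = 5.444414×10^7.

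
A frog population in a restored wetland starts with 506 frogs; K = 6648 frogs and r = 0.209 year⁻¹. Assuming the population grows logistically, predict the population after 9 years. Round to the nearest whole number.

A = (K − N₀)/N₀ = (6648 − 506)/506 = 12.138.
N(t) = K/(1 + A·e^(−rt)) = 6648/(1 + 12.138×e^(−0.209×9)).
e^(−1.881) = 0.15244; denominator = 1 + 12.138×0.15244 = 2.8503.
N = 6648/2.8503 = 2332.35.

2332 frogs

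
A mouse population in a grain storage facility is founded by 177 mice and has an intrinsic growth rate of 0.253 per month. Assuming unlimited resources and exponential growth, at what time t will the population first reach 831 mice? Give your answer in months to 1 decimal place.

Set N₀·e^(rt) = 831: e^(0.253·t) = 831/177 = 4.6949.
0.253·t = ln(4.6949) = 1.5465, so t = 1.5465/0.253 = 6.1126.

6.1 months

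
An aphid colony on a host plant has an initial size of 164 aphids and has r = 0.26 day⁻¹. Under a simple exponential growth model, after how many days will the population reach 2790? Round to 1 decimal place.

Set N₀·e^(rt) = 2790: e^(0.26·t) = 2790/164 = 17.012.
0.26·t = ln(17.012) = 2.8339, so t = 2.8339/0.26 = 10.9.

10.9 days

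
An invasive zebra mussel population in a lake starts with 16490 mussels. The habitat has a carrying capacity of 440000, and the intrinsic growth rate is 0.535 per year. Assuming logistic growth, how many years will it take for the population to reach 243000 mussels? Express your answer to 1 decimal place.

A = (K − N₀)/N₀ = (440000 − 16490)/16490 = 25.683.
Solve 440000/(1 + 25.683·e^(−0.535t)) = 243000: 1 + 25.683·e^(−0.535t) = 1.8107, so e^(−0.535t) = 0.0315658.
−0.535·t = ln(0.0315658) = -3.4557, so t = 3.4557/0.535 = 6.4592.

6.5 years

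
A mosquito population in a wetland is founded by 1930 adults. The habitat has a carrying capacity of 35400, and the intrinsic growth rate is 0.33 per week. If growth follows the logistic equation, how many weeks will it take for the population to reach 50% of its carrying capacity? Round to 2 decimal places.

8.65 weeks

A = (K − N₀)/N₀ = (35400 − 1930)/1930 = 17.342.
Solve 35400/(1 + 17.342·e^(−0.33t)) = 17700: 1 + 17.342·e^(−0.33t) = 2, so e^(−0.33t) = 0.0576636.
−0.33·t = ln(0.0576636) = -2.8531, so t = 2.8531/0.33 = 8.6458.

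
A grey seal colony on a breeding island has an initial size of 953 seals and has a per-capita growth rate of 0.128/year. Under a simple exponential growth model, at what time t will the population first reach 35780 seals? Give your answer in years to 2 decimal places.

Set N₀·e^(rt) = 35780: e^(0.128·t) = 35780/953 = 37.545.
0.128·t = ln(37.545) = 3.6255, so t = 3.6255/0.128 = 28.324.

28.32 years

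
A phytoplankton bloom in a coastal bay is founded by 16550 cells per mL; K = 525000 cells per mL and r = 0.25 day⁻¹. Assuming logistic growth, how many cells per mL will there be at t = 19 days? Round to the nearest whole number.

414758 cells per mL

A = (K − N₀)/N₀ = (525000 − 16550)/16550 = 30.722.
N(t) = K/(1 + A·e^(−rt)) = 525000/(1 + 30.722×e^(−0.25×19)).
e^(−4.75) = 0.0086517; denominator = 1 + 30.722×0.0086517 = 1.2658.
N = 525000/1.2658 = 414758.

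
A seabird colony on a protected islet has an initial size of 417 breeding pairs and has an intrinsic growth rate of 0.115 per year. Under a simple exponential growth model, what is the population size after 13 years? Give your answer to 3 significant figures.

N(t) = N₀·e^(rt) = 417 × e^(0.115×13) = 417 × e^1.495.
e^1.495 ≈ 4.4593, so N ≈ 417 × 4.4593 = 1859.54.

1860 breeding pairs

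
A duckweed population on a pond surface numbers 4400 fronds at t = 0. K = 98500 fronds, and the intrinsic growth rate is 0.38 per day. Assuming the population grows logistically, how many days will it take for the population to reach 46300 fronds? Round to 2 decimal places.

7.74 days

A = (K − N₀)/N₀ = (98500 − 4400)/4400 = 21.386.
Solve 98500/(1 + 21.386·e^(−0.38t)) = 46300: 1 + 21.386·e^(−0.38t) = 2.1274, so e^(−0.38t) = 0.0527172.
−0.38·t = ln(0.0527172) = -2.9428, so t = 2.9428/0.38 = 7.7442.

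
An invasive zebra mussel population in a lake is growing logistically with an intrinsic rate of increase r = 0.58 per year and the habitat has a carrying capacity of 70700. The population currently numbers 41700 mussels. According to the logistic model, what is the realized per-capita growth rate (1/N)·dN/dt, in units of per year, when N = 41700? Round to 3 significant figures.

(1/N)·dN/dt = r(1 − N/K) = 0.58 × (1 − 41700/70700).
= 0.58 × 0.41018 = 0.23791.

0.238 per year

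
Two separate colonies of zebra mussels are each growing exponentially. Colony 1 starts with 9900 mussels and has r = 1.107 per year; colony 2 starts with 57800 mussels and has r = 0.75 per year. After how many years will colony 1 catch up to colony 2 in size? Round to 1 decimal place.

4.9 years

Set 9900·e^(1.107t) = 57800·e^(0.75t).
e^((1.107 − 0.75)t) = 57800/9900 → e^(0.357·t) = 5.8384.
0.357·t = ln(5.8384) = 1.7645, so t = 1.7645/0.357 = 4.9424.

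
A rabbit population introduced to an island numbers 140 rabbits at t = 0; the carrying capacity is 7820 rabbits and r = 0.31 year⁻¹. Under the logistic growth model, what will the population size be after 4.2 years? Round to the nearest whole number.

491 rabbits

A = (K − N₀)/N₀ = (7820 − 140)/140 = 54.857.
N(t) = K/(1 + A·e^(−rt)) = 7820/(1 + 54.857×e^(−0.31×4.2)).
e^(−1.302) = 0.27199; denominator = 1 + 54.857×0.27199 = 15.92.
N = 7820/15.92 = 491.192.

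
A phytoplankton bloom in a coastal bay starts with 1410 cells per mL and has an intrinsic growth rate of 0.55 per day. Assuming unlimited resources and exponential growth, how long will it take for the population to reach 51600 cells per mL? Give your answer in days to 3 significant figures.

6.55 days

Set N₀·e^(rt) = 51600: e^(0.55·t) = 51600/1410 = 36.596.
0.55·t = ln(36.596) = 3.5999, so t = 3.5999/0.55 = 6.5453.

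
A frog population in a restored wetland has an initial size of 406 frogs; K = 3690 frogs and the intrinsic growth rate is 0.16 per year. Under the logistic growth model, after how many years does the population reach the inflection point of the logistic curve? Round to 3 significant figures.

Logistic growth is fastest at N = K/2 = 1845.
A = (K − N₀)/N₀ = 8.0887. Set K/(1 + A·e^(−rt)) = K/2 → A·e^(−rt) = 1.
e^(−0.16t) = 1/8.0887 = 0.12363, so t = ln(8.0887)/0.16 = 2.0905/0.16 = 13.065.

13.1 years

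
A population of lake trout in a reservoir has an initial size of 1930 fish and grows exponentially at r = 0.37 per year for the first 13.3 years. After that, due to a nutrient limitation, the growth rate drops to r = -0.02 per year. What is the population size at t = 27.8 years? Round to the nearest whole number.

198050 fish

Phase 1: N(13.3) = 1930·e^(0.37×13.3) = 1930·e^4.921 = 264680.
Phase 2 runs for 27.8 − 13.3 = 14.5 years at r = -0.02.
N(27.8) = 264680·e^(-0.02×14.5) = 264680·e^-0.29 = 198050.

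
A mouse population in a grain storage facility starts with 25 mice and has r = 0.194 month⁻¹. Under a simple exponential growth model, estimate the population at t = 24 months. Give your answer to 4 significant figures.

N(t) = N₀·e^(rt) = 25 × e^(0.194×24) = 25 × e^4.656.
e^4.656 ≈ 105.21, so N ≈ 25 × 105.21 = 2630.36.

2630 mice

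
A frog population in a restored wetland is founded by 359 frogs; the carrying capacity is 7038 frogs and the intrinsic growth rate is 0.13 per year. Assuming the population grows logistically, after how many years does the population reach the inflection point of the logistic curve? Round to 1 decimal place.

Logistic growth is fastest at N = K/2 = 3519.
A = (K − N₀)/N₀ = 18.604. Set K/(1 + A·e^(−rt)) = K/2 → A·e^(−rt) = 1.
e^(−0.13t) = 1/18.604 = 0.0537506, so t = ln(18.604)/0.13 = 2.9234/0.13 = 22.488.

22.5 years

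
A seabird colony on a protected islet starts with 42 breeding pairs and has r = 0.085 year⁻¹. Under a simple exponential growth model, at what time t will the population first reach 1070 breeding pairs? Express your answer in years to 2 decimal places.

Set N₀·e^(rt) = 1070: e^(0.085·t) = 1070/42 = 25.476.
0.085·t = ln(25.476) = 3.2377, so t = 3.2377/0.085 = 38.091.

38.09 years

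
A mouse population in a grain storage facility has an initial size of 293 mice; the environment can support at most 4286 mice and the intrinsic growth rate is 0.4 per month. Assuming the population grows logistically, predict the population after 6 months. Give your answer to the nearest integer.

1917 mice

A = (K − N₀)/N₀ = (4286 − 293)/293 = 13.628.
N(t) = K/(1 + A·e^(−rt)) = 4286/(1 + 13.628×e^(−0.4×6)).
e^(−2.4) = 0.090718; denominator = 1 + 13.628×0.090718 = 2.2363.
N = 4286/2.2363 = 1916.56.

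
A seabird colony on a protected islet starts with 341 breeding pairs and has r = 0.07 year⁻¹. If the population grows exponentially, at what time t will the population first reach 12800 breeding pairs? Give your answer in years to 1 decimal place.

51.8 years

Set N₀·e^(rt) = 12800: e^(0.07·t) = 12800/341 = 37.537.
0.07·t = ln(37.537) = 3.6253, so t = 3.6253/0.07 = 51.79.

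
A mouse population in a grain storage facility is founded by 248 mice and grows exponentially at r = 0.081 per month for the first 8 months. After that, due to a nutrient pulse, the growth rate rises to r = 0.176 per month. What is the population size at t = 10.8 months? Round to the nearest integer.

776 mice

Phase 1: N(8) = 248·e^(0.081×8) = 248·e^0.648 = 474.105.
Phase 2 runs for 10.8 − 8 = 2.8 months at r = 0.176.
N(10.8) = 474.105·e^(0.176×2.8) = 474.105·e^0.4928 = 776.059.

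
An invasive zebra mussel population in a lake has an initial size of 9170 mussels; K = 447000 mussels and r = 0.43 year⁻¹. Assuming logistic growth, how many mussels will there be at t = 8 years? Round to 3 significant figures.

177000 mussels

A = (K − N₀)/N₀ = (447000 − 9170)/9170 = 47.746.
N(t) = K/(1 + A·e^(−rt)) = 447000/(1 + 47.746×e^(−0.43×8)).
e^(−3.44) = 0.032065; denominator = 1 + 47.746×0.032065 = 2.531.
N = 447000/2.531 = 176613.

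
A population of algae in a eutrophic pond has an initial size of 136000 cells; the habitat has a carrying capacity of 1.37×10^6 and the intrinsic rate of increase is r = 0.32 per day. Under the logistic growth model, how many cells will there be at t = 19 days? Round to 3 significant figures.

1340000 cells

A = (K − N₀)/N₀ = (1.37×10^6 − 136000)/136000 = 9.0735.
N(t) = K/(1 + A·e^(−rt)) = 1.37×10^6/(1 + 9.0735×e^(−0.32×19)).
e^(−6.08) = 0.0022882; denominator = 1 + 9.0735×0.0022882 = 1.0208.
N = 1.37×10^6/1.0208 = 1.342135×10^6.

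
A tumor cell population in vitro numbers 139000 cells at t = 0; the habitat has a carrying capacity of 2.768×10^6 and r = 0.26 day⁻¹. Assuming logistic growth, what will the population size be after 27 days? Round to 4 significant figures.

A = (K − N₀)/N₀ = (2.768×10^6 − 139000)/139000 = 18.914.
N(t) = K/(1 + A·e^(−rt)) = 2.768×10^6/(1 + 18.914×e^(−0.26×27)).
e^(−7.02) = 0.00089383; denominator = 1 + 18.914×0.00089383 = 1.0169.
N = 2.768×10^6/1.0169 = 2.721983×10^6.

2722000 cells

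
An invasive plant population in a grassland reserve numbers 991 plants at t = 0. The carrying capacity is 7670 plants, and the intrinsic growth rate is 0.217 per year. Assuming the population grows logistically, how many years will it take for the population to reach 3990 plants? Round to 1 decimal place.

A = (K − N₀)/N₀ = (7670 − 991)/991 = 6.7397.
Solve 7670/(1 + 6.7397·e^(−0.217t)) = 3990: 1 + 6.7397·e^(−0.217t) = 1.9223, so e^(−0.217t) = 0.136848.
−0.217·t = ln(0.136848) = -1.9889, so t = 1.9889/0.217 = 9.1654.

9.2 years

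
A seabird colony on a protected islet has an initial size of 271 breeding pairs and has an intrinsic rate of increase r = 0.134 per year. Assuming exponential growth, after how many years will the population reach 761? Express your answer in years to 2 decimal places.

7.71 years

Set N₀·e^(rt) = 761: e^(0.134·t) = 761/271 = 2.8081.
0.134·t = ln(2.8081) = 1.0325, so t = 1.0325/0.134 = 7.7053.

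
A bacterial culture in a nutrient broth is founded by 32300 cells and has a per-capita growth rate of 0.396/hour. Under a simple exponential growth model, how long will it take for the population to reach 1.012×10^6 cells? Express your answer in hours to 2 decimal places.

Set N₀·e^(rt) = 1.012×10^6: e^(0.396·t) = 1.012×10^6/32300 = 31.331.
0.396·t = ln(31.331) = 3.4446, so t = 3.4446/0.396 = 8.6985.

8.70 hours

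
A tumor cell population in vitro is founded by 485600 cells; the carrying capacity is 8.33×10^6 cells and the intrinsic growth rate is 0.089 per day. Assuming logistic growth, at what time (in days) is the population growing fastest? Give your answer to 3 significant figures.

Logistic growth is fastest at N = K/2 = 4.165×10^6.
A = (K − N₀)/N₀ = 16.154. Set K/(1 + A·e^(−rt)) = K/2 → A·e^(−rt) = 1.
e^(−0.089t) = 1/16.154 = 0.061904, so t = ln(16.154)/0.089 = 2.7822/0.089 = 31.26.

31.3 days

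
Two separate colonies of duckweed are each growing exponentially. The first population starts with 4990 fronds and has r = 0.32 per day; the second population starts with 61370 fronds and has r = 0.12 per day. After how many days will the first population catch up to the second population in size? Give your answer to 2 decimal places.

Set 4990·e^(0.32t) = 61370·e^(0.12t).
e^((0.32 − 0.12)t) = 61370/4990 → e^(0.2·t) = 12.299.
0.2·t = ln(12.299) = 2.5095, so t = 2.5095/0.2 = 12.547.

12.55 days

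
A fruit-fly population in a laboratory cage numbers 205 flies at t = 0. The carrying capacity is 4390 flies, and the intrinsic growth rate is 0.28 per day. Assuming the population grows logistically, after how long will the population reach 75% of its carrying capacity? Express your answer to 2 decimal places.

14.70 days

A = (K − N₀)/N₀ = (4390 − 205)/205 = 20.415.
Solve 4390/(1 + 20.415·e^(−0.28t)) = 3292.5: 1 + 20.415·e^(−0.28t) = 1.3333, so e^(−0.28t) = 0.0163282.
−0.28·t = ln(0.0163282) = -4.1149, so t = 4.1149/0.28 = 14.696.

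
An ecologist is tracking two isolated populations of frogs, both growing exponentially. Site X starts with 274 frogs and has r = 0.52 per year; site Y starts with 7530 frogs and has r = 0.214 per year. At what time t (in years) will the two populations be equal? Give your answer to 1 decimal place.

10.8 years

Set 274·e^(0.52t) = 7530·e^(0.214t).
e^((0.52 − 0.214)t) = 7530/274 → e^(0.306·t) = 27.482.
0.306·t = ln(27.482) = 3.3135, so t = 3.3135/0.306 = 10.829.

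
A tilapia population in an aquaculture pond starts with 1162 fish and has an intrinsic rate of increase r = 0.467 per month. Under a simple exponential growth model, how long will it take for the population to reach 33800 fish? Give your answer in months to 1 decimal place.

Set N₀·e^(rt) = 33800: e^(0.467·t) = 33800/1162 = 29.088.
0.467·t = ln(29.088) = 3.3703, so t = 3.3703/0.467 = 7.217.

7.2 months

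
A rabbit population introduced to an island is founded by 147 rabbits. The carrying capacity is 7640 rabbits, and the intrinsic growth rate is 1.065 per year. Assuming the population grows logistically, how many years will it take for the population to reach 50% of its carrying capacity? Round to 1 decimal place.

A = (K − N₀)/N₀ = (7640 − 147)/147 = 50.973.
Solve 7640/(1 + 50.973·e^(−1.065t)) = 3820: 1 + 50.973·e^(−1.065t) = 2, so e^(−1.065t) = 0.0196183.
−1.065·t = ln(0.0196183) = -3.9313, so t = 3.9313/1.065 = 3.6914.

3.7 years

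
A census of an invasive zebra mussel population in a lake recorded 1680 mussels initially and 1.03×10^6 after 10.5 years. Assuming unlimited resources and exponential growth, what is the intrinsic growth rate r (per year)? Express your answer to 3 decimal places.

0.611 per year

From N(t) = N₀·e^(rt): e^(r·10.5) = 1.03×10^6/1680 = 613.1.
r·10.5 = ln(613.1) = 6.4185, so r = 6.4185/10.5 = 0.61129.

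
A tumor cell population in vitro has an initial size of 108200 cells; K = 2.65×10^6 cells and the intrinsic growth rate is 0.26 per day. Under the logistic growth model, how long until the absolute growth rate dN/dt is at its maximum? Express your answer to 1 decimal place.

Logistic growth is fastest at N = K/2 = 1.325×10^6.
A = (K − N₀)/N₀ = 23.492. Set K/(1 + A·e^(−rt)) = K/2 → A·e^(−rt) = 1.
e^(−0.26t) = 1/23.492 = 0.0425683, so t = ln(23.492)/0.26 = 3.1566/0.26 = 12.141.

12.1 days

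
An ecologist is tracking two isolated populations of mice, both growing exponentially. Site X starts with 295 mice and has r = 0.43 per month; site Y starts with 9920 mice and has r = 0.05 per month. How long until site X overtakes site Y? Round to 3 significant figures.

Set 295·e^(0.43t) = 9920·e^(0.05t).
e^((0.43 − 0.05)t) = 9920/295 → e^(0.38·t) = 33.627.
0.38·t = ln(33.627) = 3.5153, so t = 3.5153/0.38 = 9.2509.

9.25 months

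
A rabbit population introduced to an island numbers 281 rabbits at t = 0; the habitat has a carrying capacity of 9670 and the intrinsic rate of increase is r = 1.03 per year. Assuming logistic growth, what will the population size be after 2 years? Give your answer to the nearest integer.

A = (K − N₀)/N₀ = (9670 − 281)/281 = 33.413.
N(t) = K/(1 + A·e^(−rt)) = 9670/(1 + 33.413×e^(−1.03×2)).
e^(−2.06) = 0.12745; denominator = 1 + 33.413×0.12745 = 5.2586.
N = 9670/5.2586 = 1838.89.

1839 rabbits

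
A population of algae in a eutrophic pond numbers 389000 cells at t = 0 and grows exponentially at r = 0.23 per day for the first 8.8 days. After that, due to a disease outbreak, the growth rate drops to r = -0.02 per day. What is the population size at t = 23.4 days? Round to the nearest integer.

2198607 cells

Phase 1: N(8.8) = 389000·e^(0.23×8.8) = 389000·e^2.024 = 2.944162×10^6.
Phase 2 runs for 23.4 − 8.8 = 14.6 days at r = -0.02.
N(23.4) = 2.944162×10^6·e^(-0.02×14.6) = 2.944162×10^6·e^-0.292 = 2.198607×10^6.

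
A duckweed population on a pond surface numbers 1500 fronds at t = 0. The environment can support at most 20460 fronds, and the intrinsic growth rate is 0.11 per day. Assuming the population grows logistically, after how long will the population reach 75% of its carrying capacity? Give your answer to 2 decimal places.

A = (K − N₀)/N₀ = (20460 − 1500)/1500 = 12.64.
Solve 20460/(1 + 12.64·e^(−0.11t)) = 15345: 1 + 12.64·e^(−0.11t) = 1.3333, so e^(−0.11t) = 0.0263713.
−0.11·t = ln(0.0263713) = -3.6355, so t = 3.6355/0.11 = 33.05.

33.05 days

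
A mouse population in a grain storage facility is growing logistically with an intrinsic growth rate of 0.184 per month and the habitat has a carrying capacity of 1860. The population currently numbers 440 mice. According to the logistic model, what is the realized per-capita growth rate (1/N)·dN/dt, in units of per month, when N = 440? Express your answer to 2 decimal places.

0.14 per month

(1/N)·dN/dt = r(1 − N/K) = 0.184 × (1 − 440/1860).
= 0.184 × 0.76344 = 0.14047.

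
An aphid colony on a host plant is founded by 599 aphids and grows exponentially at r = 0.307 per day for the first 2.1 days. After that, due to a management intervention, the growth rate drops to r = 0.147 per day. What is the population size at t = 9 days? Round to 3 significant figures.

Phase 1: N(2.1) = 599·e^(0.307×2.1) = 599·e^0.6447 = 1141.34.
Phase 2 runs for 9 − 2.1 = 6.9 days at r = 0.147.
N(9) = 1141.34·e^(0.147×6.9) = 1141.34·e^1.014 = 3147.18.

3150 aphids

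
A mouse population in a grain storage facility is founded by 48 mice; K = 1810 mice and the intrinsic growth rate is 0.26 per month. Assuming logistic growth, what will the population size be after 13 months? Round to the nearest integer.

A = (K − N₀)/N₀ = (1810 − 48)/48 = 36.708.
N(t) = K/(1 + A·e^(−rt)) = 1810/(1 + 36.708×e^(−0.26×13)).
e^(−3.38) = 0.034047; denominator = 1 + 36.708×0.034047 = 2.2498.
N = 1810/2.2498 = 804.507.

805 mice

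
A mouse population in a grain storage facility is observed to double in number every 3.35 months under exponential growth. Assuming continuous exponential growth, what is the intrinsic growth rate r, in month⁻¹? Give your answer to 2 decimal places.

0.21 per month

r = ln(2)/t_d = 0.6931/3.35 = 0.20691.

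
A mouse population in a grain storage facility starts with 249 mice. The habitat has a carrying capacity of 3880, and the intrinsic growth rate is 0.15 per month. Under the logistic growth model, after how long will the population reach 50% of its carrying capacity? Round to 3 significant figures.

A = (K − N₀)/N₀ = (3880 − 249)/249 = 14.582.
Solve 3880/(1 + 14.582·e^(−0.15t)) = 1940: 1 + 14.582·e^(−0.15t) = 2, so e^(−0.15t) = 0.0685761.
−0.15·t = ln(0.0685761) = -2.6798, so t = 2.6798/0.15 = 17.865.

17.9 months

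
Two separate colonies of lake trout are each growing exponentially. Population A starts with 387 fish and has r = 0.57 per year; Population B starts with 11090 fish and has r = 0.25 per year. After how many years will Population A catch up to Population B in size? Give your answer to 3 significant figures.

Set 387·e^(0.57t) = 11090·e^(0.25t).
e^((0.57 − 0.25)t) = 11090/387 → e^(0.32·t) = 28.656.
0.32·t = ln(28.656) = 3.3554, so t = 3.3554/0.32 = 10.486.

10.5 years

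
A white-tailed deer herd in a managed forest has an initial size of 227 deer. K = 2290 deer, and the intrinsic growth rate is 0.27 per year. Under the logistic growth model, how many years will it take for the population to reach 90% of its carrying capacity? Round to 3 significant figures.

A = (K − N₀)/N₀ = (2290 − 227)/227 = 9.0881.
Solve 2290/(1 + 9.0881·e^(−0.27t)) = 2061: 1 + 9.0881·e^(−0.27t) = 1.1111, so e^(−0.27t) = 0.012226.
−0.27·t = ln(0.012226) = -4.4042, so t = 4.4042/0.27 = 16.312.

16.3 years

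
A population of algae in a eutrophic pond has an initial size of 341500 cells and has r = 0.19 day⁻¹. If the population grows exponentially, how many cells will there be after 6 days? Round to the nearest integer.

N(t) = N₀·e^(rt) = 341500 × e^(0.19×6) = 341500 × e^1.14.
e^1.14 ≈ 3.1268, so N ≈ 341500 × 3.1268 = 1.067791×10^6.

1067791 cells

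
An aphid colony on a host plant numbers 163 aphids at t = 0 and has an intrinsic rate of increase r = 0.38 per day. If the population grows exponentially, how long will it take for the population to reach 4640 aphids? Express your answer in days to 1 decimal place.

Set N₀·e^(rt) = 4640: e^(0.38·t) = 4640/163 = 28.466.
0.38·t = ln(28.466) = 3.3487, so t = 3.3487/0.38 = 8.8124.

8.8 days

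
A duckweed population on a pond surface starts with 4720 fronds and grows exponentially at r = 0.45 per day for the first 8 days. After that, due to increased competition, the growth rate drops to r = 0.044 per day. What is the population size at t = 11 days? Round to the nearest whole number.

Phase 1: N(8) = 4720·e^(0.45×8) = 4720·e^3.6 = 172744.
Phase 2 runs for 11 − 8 = 3 days at r = 0.044.
N(11) = 172744·e^(0.044×3) = 172744·e^0.132 = 197119.

197119 fronds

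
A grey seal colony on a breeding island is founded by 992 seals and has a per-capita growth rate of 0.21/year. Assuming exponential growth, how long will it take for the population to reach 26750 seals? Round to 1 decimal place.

15.7 years

Set N₀·e^(rt) = 26750: e^(0.21·t) = 26750/992 = 26.966.
0.21·t = ln(26.966) = 3.2946, so t = 3.2946/0.21 = 15.688.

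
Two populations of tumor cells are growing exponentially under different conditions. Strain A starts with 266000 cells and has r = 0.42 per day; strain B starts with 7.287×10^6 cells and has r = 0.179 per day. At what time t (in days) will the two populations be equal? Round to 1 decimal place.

Set 266000·e^(0.42t) = 7.287×10^6·e^(0.179t).
e^((0.42 − 0.179)t) = 7.287×10^6/266000 → e^(0.241·t) = 27.395.
0.241·t = ln(27.395) = 3.3104, so t = 3.3104/0.241 = 13.736.

13.7 days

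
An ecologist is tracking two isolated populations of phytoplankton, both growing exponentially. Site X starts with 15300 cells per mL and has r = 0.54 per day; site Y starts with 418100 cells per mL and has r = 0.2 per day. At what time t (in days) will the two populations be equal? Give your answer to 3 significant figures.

Set 15300·e^(0.54t) = 418100·e^(0.2t).
e^((0.54 − 0.2)t) = 418100/15300 → e^(0.34·t) = 27.327.
0.34·t = ln(27.327) = 3.3079, so t = 3.3079/0.34 = 9.729.

9.73 days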